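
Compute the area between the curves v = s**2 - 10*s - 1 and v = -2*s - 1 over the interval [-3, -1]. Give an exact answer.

122/3

On [-3, -1], (s**2 - 10*s - 1) - (-2*s - 1) = s**2 - 8*s is ≥ 0 throughout, so the area is a single integral of |s**2 - 8*s|.
∫[-3,-1] (s**2 - 8*s) ds = 122/3.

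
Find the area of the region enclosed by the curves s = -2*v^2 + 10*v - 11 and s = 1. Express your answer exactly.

1/3

Both boundary curves give s as a function of v, so integrate with respect to v. Setting them equal: -2*v^2 + 10*v - 12 = 0, i.e. -2*(v - 3)*(v - 2) = 0, so they meet at v = 2, 3.
For v in [2, 3], s = -2*v^2 + 10*v - 11 is on the right; area = ∫[2,3] (-2*v^2 + 10*v - 12) dv = 1/3.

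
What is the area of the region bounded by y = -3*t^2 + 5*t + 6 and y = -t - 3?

32

Set the curves equal: -3*t^2 + 5*t + 6 = -t - 3, so -3*t^2 + 6*t + 9 = 0, which factors as -3*(t - 3)*(t + 1) = 0. The curves meet at t = -1, 3.
On [-1, 3], y = -3*t^2 + 5*t + 6 is on top; that piece has area ∫[-1,3] (-3*t^2 + 6*t + 9) dt = 32.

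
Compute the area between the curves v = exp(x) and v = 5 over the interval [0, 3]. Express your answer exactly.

The difference (exp(x)) - (5) = exp(x) - 5 changes sign at x = log(5) inside [0, 3], so split the integral there.
∫[0,log(5)] (exp(x) - 5) dx = 4 - log(3125); the area of that piece is -4 + log(3125).
∫[log(5),3] (exp(x) - 5) dx = -20 + 5*log(5) + exp(3).
Total area = (-4 + log(3125)) + (-20 + 5*log(5) + exp(3)) = -24 + 10*log(5) + exp(3).

-24 + 10*log(5) + exp(3)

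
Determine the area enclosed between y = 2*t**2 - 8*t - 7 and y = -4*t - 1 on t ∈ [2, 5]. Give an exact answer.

74/3

The difference (2*t**2 - 8*t - 7) - (-4*t - 1) = 2*t**2 - 4*t - 6 changes sign at t = 3 inside [2, 5], so split the integral there.
∫[2,3] (2*t**2 - 4*t - 6) dt = -10/3; the area of that piece is 10/3.
∫[3,5] (2*t**2 - 4*t - 6) dt = 64/3.
Total area = 10/3 + 64/3 = 74/3.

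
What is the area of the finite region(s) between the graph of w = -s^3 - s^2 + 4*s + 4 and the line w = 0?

The curve meets the s-axis where -s^3 - s^2 + 4*s + 4 = 0, i.e. -(s - 2)*(s + 1)*(s + 2) = 0, at s = -2, -1, 2.
On [-2, -1] the curve lies below the axis; ∫[-2,-1] (-s^3 - s^2 + 4*s + 4) ds = -7/12, giving area 7/12.
On [-1, 2] the curve lies above the axis; ∫[-1,2] (-s^3 - s^2 + 4*s + 4) ds = 45/4, giving area 45/4.
Total area = 7/12 + 45/4 = 71/6.

71/6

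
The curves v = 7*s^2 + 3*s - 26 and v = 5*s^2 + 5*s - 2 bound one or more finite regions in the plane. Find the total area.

343/3

Set the curves equal: 7*s^2 + 3*s - 26 = 5*s^2 + 5*s - 2, so 2*s^2 - 2*s - 24 = 0, which factors as 2*(s - 4)*(s + 3) = 0. The curves meet at s = -3, 4.
On [-3, 4], v = 5*s^2 + 5*s - 2 is on top; that piece has area ∫[-3,4] (-(2*s^2 - 2*s - 24)) ds = 343/3.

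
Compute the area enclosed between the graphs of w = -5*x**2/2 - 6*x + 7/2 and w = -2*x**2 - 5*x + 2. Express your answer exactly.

16/3

Set the curves equal: -5*x**2/2 - 6*x + 7/2 = -2*x**2 - 5*x + 2, so -x**2/2 - x + 3/2 = 0, which factors as -(x - 1)*(x + 3)/2 = 0. The curves meet at x = -3, 1.
On [-3, 1], w = -5*x**2/2 - 6*x + 7/2 is on top; that piece has area ∫[-3,1] (-x**2/2 - x + 3/2) dx = 16/3.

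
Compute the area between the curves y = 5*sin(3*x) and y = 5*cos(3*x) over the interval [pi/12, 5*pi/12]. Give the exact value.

10*sqrt(2)/3

On [pi/12, 5*pi/12], (5*sin(3*x)) - (5*cos(3*x)) = 5*sin(3*x) - 5*cos(3*x) is ≥ 0 throughout, so the area is a single integral of |5*sin(3*x) - 5*cos(3*x)|.
∫[pi/12,5*pi/12] (5*sin(3*x) - 5*cos(3*x)) dx = 10*sqrt(2)/3.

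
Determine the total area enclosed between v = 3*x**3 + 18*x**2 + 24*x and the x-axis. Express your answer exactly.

24

The curve meets the x-axis where 3*x**3 + 18*x**2 + 24*x = 0, i.e. 3*x*(x + 2)*(x + 4) = 0, at x = -4, -2, 0.
On [-4, -2] the curve lies above the axis; ∫[-4,-2] (3*x**3 + 18*x**2 + 24*x) dx = 12, giving area 12.
On [-2, 0] the curve lies below the axis; ∫[-2,0] (3*x**3 + 18*x**2 + 24*x) dx = -12, giving area 12.
Total area = 12 + 12 = 24.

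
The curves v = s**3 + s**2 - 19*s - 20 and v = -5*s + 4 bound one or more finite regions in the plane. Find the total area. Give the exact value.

Set the curves equal: s**3 + s**2 - 19*s - 20 = -5*s + 4, so s**3 + s**2 - 14*s - 24 = 0, which factors as (s - 4)*(s + 2)*(s + 3) = 0. The curves meet at s = -3, -2, 4.
On [-3, -2], v = s**3 + s**2 - 19*s - 20 is on top; that piece has area ∫[-3,-2] (s**3 + s**2 - 14*s - 24) ds = 13/12.
On [-2, 4], v = -5*s + 4 is on top; that piece has area ∫[-2,4] (-(s**3 + s**2 - 14*s - 24)) ds = 144.
Total enclosed area = 13/12 + 144 = 1741/12.

1741/12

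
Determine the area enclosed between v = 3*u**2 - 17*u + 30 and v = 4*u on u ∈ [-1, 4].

The difference (3*u**2 - 17*u + 30) - (4*u) = 3*u**2 - 21*u + 30 changes sign at u = 2 inside [-1, 4], so split the integral there.
∫[-1,2] (3*u**2 - 21*u + 30) du = 135/2.
∫[2,4] (3*u**2 - 21*u + 30) du = -10; the area of that piece is 10.
Total area = 135/2 + 10 = 155/2.

155/2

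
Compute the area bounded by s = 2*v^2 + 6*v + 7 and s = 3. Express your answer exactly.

1/3

Both boundary curves give s as a function of v, so integrate with respect to v. Setting them equal: 2*v^2 + 6*v + 4 = 0, i.e. 2*(v + 1)*(v + 2) = 0, so they meet at v = -2, -1.
For v in [-2, -1], s = 2*v^2 + 6*v + 7 is on the left; area = ∫[-2,-1] (-(2*v^2 + 6*v + 4)) dv = 1/3.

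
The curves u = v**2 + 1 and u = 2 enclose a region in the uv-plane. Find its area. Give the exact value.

Both boundary curves give u as a function of v, so integrate with respect to v. Setting them equal: v**2 - 1 = 0, i.e. (v - 1)*(v + 1) = 0, so they meet at v = -1, 1.
For v in [-1, 1], u = v**2 + 1 is on the left; area = ∫[-1,1] (-(v**2 - 1)) dv = 4/3.

4/3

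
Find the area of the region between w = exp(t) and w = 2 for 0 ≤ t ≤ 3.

The difference (exp(t)) - (2) = exp(t) - 2 changes sign at t = log(2) inside [0, 3], so split the integral there.
∫[0,log(2)] (exp(t) - 2) dt = 1 - log(4); the area of that piece is -1 + log(4).
∫[log(2),3] (exp(t) - 2) dt = -8 + 2*log(2) + exp(3).
Total area = (-1 + log(4)) + (-8 + 2*log(2) + exp(3)) = -9 + 4*log(2) + exp(3).

-9 + 4*log(2) + exp(3)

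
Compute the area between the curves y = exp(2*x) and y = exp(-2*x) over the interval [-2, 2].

-2 + exp(-4) + exp(4)

The difference (exp(2*x)) - (exp(-2*x)) = exp(2*x) - exp(-2*x) changes sign at x = 0 inside [-2, 2], so split the integral there.
∫[-2,0] (exp(2*x) - exp(-2*x)) dx = -exp(4)/2 - exp(-4)/2 + 1; the area of that piece is -1 + exp(-4)/2 + exp(4)/2.
∫[0,2] (exp(2*x) - exp(-2*x)) dx = -1 + exp(-4)/2 + exp(4)/2.
Total area = (-1 + exp(-4)/2 + exp(4)/2) + (-1 + exp(-4)/2 + exp(4)/2) = -2 + exp(-4) + exp(4).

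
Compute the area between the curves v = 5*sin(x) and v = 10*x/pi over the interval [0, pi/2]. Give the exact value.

On [0, pi/2], (5*sin(x)) - (10*x/pi) = -10*x/pi + 5*sin(x) is ≥ 0 throughout, so the area is a single integral of |-10*x/pi + 5*sin(x)|.
∫[0,pi/2] (-10*x/pi + 5*sin(x)) dx = 5 - 5*pi/4.

5 - 5*pi/4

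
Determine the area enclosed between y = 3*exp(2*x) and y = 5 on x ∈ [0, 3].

-37/2 - 11*log(3)/2 + log(15)/2 + 9*log(5)/2 + 3*exp(6)/2

The difference (3*exp(2*x)) - (5) = 3*exp(2*x) - 5 changes sign at x = -log(3)/2 + log(5)/2 inside [0, 3], so split the integral there.
∫[0,-log(3)/2 + log(5)/2] (3*exp(2*x) - 5) dx = log(9*sqrt(15)/125) + 1; the area of that piece is -1 + log(25*sqrt(15)/27).
∫[-log(3)/2 + log(5)/2,3] (3*exp(2*x) - 5) dx = -35/2 - 5*log(3)/2 + 5*log(5)/2 + 3*exp(6)/2.
Total area = (-1 + log(25*sqrt(15)/27)) + (-35/2 - 5*log(3)/2 + 5*log(5)/2 + 3*exp(6)/2) = -37/2 - 11*log(3)/2 + log(15)/2 + 9*log(5)/2 + 3*exp(6)/2.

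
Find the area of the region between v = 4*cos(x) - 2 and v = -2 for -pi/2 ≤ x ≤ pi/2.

On [-pi/2, pi/2], (4*cos(x) - 2) - (-2) = 4*cos(x) is ≥ 0 throughout, so the area is a single integral of |4*cos(x)|.
∫[-pi/2,pi/2] (4*cos(x)) dx = 8.

8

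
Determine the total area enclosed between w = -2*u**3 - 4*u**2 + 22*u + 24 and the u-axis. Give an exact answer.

The curve meets the u-axis where -2*u**3 - 4*u**2 + 22*u + 24 = 0, i.e. -2*(u - 3)*(u + 1)*(u + 4) = 0, at u = -4, -1, 3.
On [-4, -1] the curve lies below the axis; ∫[-4,-1] (-2*u**3 - 4*u**2 + 22*u + 24) du = -99/2, giving area 99/2.
On [-1, 3] the curve lies above the axis; ∫[-1,3] (-2*u**3 - 4*u**2 + 22*u + 24) du = 320/3, giving area 320/3.
Total area = 99/2 + 320/3 = 937/6.

937/6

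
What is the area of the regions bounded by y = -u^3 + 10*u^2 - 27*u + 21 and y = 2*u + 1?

71/6

Set the curves equal: -u^3 + 10*u^2 - 27*u + 21 = 2*u + 1, so -u^3 + 10*u^2 - 29*u + 20 = 0, which factors as -(u - 5)*(u - 4)*(u - 1) = 0. The curves meet at u = 1, 4, 5.
On [1, 4], y = 2*u + 1 is on top; that piece has area ∫[1,4] (-(-u^3 + 10*u^2 - 29*u + 20)) du = 45/4.
On [4, 5], y = -u^3 + 10*u^2 - 27*u + 21 is on top; that piece has area ∫[4,5] (-u^3 + 10*u^2 - 29*u + 20) du = 7/12.
Total enclosed area = 45/4 + 7/12 = 71/6.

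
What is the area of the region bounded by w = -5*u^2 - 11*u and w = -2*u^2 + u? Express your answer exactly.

32

Set the curves equal: -5*u^2 - 11*u = -2*u^2 + u, so -3*u^2 - 12*u = 0, which factors as -3*u*(u + 4) = 0. The curves meet at u = -4, 0.
On [-4, 0], w = -5*u^2 - 11*u is on top; that piece has area ∫[-4,0] (-3*u^2 - 12*u) du = 32.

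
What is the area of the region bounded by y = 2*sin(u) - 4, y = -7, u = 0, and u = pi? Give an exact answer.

4 + 3*pi

On [0, pi], (2*sin(u) - 4) - (-7) = 2*sin(u) + 3 is ≥ 0 throughout, so the area is a single integral of |2*sin(u) + 3|.
∫[0,pi] (2*sin(u) + 3) du = 4 + 3*pi.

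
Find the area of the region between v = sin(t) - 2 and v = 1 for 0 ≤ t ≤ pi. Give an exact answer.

On [0, pi], (sin(t) - 2) - (1) = sin(t) - 3 is ≤ 0 throughout, so the area is a single integral of |sin(t) - 3|.
∫[0,pi] (sin(t) - 3) dt = 2 - 3*pi; the area of that piece is -2 + 3*pi.

-2 + 3*pi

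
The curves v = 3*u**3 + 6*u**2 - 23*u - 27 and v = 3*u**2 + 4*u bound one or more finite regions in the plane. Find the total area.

148

Set the curves equal: 3*u**3 + 6*u**2 - 23*u - 27 = 3*u**2 + 4*u, so 3*u**3 + 3*u**2 - 27*u - 27 = 0, which factors as 3*(u - 3)*(u + 1)*(u + 3) = 0. The curves meet at u = -3, -1, 3.
On [-3, -1], v = 3*u**3 + 6*u**2 - 23*u - 27 is on top; that piece has area ∫[-3,-1] (3*u**3 + 3*u**2 - 27*u - 27) du = 20.
On [-1, 3], v = 3*u**2 + 4*u is on top; that piece has area ∫[-1,3] (-(3*u**3 + 3*u**2 - 27*u - 27)) du = 128.
Total enclosed area = 20 + 128 = 148.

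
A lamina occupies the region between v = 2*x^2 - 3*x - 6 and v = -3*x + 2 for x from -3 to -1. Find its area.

8

The difference (2*x^2 - 3*x - 6) - (-3*x + 2) = 2*x^2 - 8 changes sign at x = -2 inside [-3, -1], so split the integral there.
∫[-3,-2] (2*x^2 - 8) dx = 14/3.
∫[-2,-1] (2*x^2 - 8) dx = -10/3; the area of that piece is 10/3.
Total area = 14/3 + 10/3 = 8.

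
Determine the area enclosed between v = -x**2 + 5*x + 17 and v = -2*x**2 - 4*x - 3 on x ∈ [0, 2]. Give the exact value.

On [0, 2], (-x**2 + 5*x + 17) - (-2*x**2 - 4*x - 3) = x**2 + 9*x + 20 is ≥ 0 throughout, so the area is a single integral of |x**2 + 9*x + 20|.
∫[0,2] (x**2 + 9*x + 20) dx = 182/3.

182/3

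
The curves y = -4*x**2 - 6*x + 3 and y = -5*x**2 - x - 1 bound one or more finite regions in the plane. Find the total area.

Set the curves equal: -4*x**2 - 6*x + 3 = -5*x**2 - x - 1, so x**2 - 5*x + 4 = 0, which factors as (x - 4)*(x - 1) = 0. The curves meet at x = 1, 4.
On [1, 4], y = -5*x**2 - x - 1 is on top; that piece has area ∫[1,4] (-(x**2 - 5*x + 4)) dx = 9/2.

9/2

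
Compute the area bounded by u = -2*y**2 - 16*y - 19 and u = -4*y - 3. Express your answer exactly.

8/3

Both boundary curves give u as a function of y, so integrate with respect to y. Setting them equal: -2*y**2 - 12*y - 16 = 0, i.e. -2*(y + 2)*(y + 4) = 0, so they meet at y = -4, -2.
For y in [-4, -2], u = -2*y**2 - 16*y - 19 is on the right; area = ∫[-4,-2] (-2*y**2 - 12*y - 16) dy = 8/3.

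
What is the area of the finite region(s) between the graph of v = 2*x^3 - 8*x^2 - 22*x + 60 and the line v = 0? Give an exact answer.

863/3

The curve meets the x-axis where 2*x^3 - 8*x^2 - 22*x + 60 = 0, i.e. 2*(x - 5)*(x - 2)*(x + 3) = 0, at x = -3, 2, 5.
On [-3, 2] the curve lies above the axis; ∫[-3,2] (2*x^3 - 8*x^2 - 22*x + 60) dx = 1375/6, giving area 1375/6.
On [2, 5] the curve lies below the axis; ∫[2,5] (2*x^3 - 8*x^2 - 22*x + 60) dx = -117/2, giving area 117/2.
Total area = 1375/6 + 117/2 = 863/3.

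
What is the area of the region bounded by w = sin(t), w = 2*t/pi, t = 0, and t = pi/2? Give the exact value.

On [0, pi/2], (sin(t)) - (2*t/pi) = -2*t/pi + sin(t) is ≥ 0 throughout, so the area is a single integral of |-2*t/pi + sin(t)|.
∫[0,pi/2] (-2*t/pi + sin(t)) dt = 1 - pi/4.

1 - pi/4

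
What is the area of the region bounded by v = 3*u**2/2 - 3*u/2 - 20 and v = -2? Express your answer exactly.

343/4

Set the curves equal: 3*u**2/2 - 3*u/2 - 20 = -2, so 3*u**2/2 - 3*u/2 - 18 = 0, which factors as 3*(u - 4)*(u + 3)/2 = 0. The curves meet at u = -3, 4.
On [-3, 4], v = -2 is on top; that piece has area ∫[-3,4] (-(3*u**2/2 - 3*u/2 - 18)) du = 343/4.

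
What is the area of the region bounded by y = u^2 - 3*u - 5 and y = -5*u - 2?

Set the curves equal: u^2 - 3*u - 5 = -5*u - 2, so u^2 + 2*u - 3 = 0, which factors as (u - 1)*(u + 3) = 0. The curves meet at u = -3, 1.
On [-3, 1], y = -5*u - 2 is on top; that piece has area ∫[-3,1] (-(u^2 + 2*u - 3)) du = 32/3.

32/3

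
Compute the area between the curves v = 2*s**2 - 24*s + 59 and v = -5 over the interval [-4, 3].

1778/3

On [-4, 3], (2*s**2 - 24*s + 59) - (-5) = 2*s**2 - 24*s + 64 is ≥ 0 throughout, so the area is a single integral of |2*s**2 - 24*s + 64|.
∫[-4,3] (2*s**2 - 24*s + 64) ds = 1778/3.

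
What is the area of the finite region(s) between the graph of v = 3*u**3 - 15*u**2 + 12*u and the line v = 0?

The curve meets the u-axis where 3*u**3 - 15*u**2 + 12*u = 0, i.e. 3*u*(u - 4)*(u - 1) = 0, at u = 0, 1, 4.
On [0, 1] the curve lies above the axis; ∫[0,1] (3*u**3 - 15*u**2 + 12*u) du = 7/4, giving area 7/4.
On [1, 4] the curve lies below the axis; ∫[1,4] (3*u**3 - 15*u**2 + 12*u) du = -135/4, giving area 135/4.
Total area = 7/4 + 135/4 = 71/2.

71/2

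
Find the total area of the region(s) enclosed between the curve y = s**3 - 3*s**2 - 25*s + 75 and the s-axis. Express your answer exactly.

524

The curve meets the s-axis where s**3 - 3*s**2 - 25*s + 75 = 0, i.e. (s - 5)*(s - 3)*(s + 5) = 0, at s = -5, 3, 5.
On [-5, 3] the curve lies above the axis; ∫[-5,3] (s**3 - 3*s**2 - 25*s + 75) ds = 512, giving area 512.
On [3, 5] the curve lies below the axis; ∫[3,5] (s**3 - 3*s**2 - 25*s + 75) ds = -12, giving area 12.
Total area = 512 + 12 = 524.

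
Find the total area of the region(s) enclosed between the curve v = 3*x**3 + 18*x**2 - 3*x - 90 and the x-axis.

The curve meets the x-axis where 3*x**3 + 18*x**2 - 3*x - 90 = 0, i.e. 3*(x - 2)*(x + 3)*(x + 5) = 0, at x = -5, -3, 2.
On [-5, -3] the curve lies above the axis; ∫[-5,-3] (3*x**3 + 18*x**2 - 3*x - 90) dx = 24, giving area 24.
On [-3, 2] the curve lies below the axis; ∫[-3,2] (3*x**3 + 18*x**2 - 3*x - 90) dx = -1125/4, giving area 1125/4.
Total area = 24 + 1125/4 = 1221/4.

1221/4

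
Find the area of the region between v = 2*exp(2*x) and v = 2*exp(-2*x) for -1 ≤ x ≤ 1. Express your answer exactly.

The difference (2*exp(2*x)) - (2*exp(-2*x)) = 2*exp(2*x) - 2*exp(-2*x) changes sign at x = 0 inside [-1, 1], so split the integral there.
∫[-1,0] (2*exp(2*x) - 2*exp(-2*x)) dx = -exp(2) - exp(-2) + 2; the area of that piece is -2 + exp(-2) + exp(2).
∫[0,1] (2*exp(2*x) - 2*exp(-2*x)) dx = -2 + exp(-2) + exp(2).
Total area = (-2 + exp(-2) + exp(2)) + (-2 + exp(-2) + exp(2)) = -4 + 2*exp(-2) + 2*exp(2).

-4 + 2*exp(-2) + 2*exp(2)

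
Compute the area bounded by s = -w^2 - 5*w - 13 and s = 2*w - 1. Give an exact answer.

Both boundary curves give s as a function of w, so integrate with respect to w. Setting them equal: -w^2 - 7*w - 12 = 0, i.e. -(w + 3)*(w + 4) = 0, so they meet at w = -4, -3.
For w in [-4, -3], s = -w^2 - 5*w - 13 is on the right; area = ∫[-4,-3] (-w^2 - 7*w - 12) dw = 1/6.

1/6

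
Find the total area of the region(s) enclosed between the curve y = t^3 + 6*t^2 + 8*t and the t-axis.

The curve meets the t-axis where t^3 + 6*t^2 + 8*t = 0, i.e. t*(t + 2)*(t + 4) = 0, at t = -4, -2, 0.
On [-4, -2] the curve lies above the axis; ∫[-4,-2] (t^3 + 6*t^2 + 8*t) dt = 4, giving area 4.
On [-2, 0] the curve lies below the axis; ∫[-2,0] (t^3 + 6*t^2 + 8*t) dt = -4, giving area 4.
Total area = 4 + 4 = 8.

8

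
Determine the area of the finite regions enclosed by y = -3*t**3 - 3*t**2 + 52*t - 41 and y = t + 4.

Set the curves equal: -3*t**3 - 3*t**2 + 52*t - 41 = t + 4, so -3*t**3 - 3*t**2 + 51*t - 45 = 0, which factors as -3*(t - 3)*(t - 1)*(t + 5) = 0. The curves meet at t = -5, 1, 3.
On [-5, 1], y = t + 4 is on top; that piece has area ∫[-5,1] (-(-3*t**3 - 3*t**2 + 51*t - 45)) dt = 540.
On [1, 3], y = -3*t**3 - 3*t**2 + 52*t - 41 is on top; that piece has area ∫[1,3] (-3*t**3 - 3*t**2 + 51*t - 45) dt = 28.
Total enclosed area = 540 + 28 = 568.

568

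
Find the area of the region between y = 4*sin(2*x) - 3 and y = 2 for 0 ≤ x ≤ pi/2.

On [0, pi/2], (4*sin(2*x) - 3) - (2) = 4*sin(2*x) - 5 is ≤ 0 throughout, so the area is a single integral of |4*sin(2*x) - 5|.
∫[0,pi/2] (4*sin(2*x) - 5) dx = 4 - 5*pi/2; the area of that piece is -4 + 5*pi/2.

-4 + 5*pi/2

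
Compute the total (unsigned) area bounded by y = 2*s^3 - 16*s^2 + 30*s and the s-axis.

253/6

The curve meets the s-axis where 2*s^3 - 16*s^2 + 30*s = 0, i.e. 2*s*(s - 5)*(s - 3) = 0, at s = 0, 3, 5.
On [0, 3] the curve lies above the axis; ∫[0,3] (2*s^3 - 16*s^2 + 30*s) ds = 63/2, giving area 63/2.
On [3, 5] the curve lies below the axis; ∫[3,5] (2*s^3 - 16*s^2 + 30*s) ds = -32/3, giving area 32/3.
Total area = 63/2 + 32/3 = 253/6.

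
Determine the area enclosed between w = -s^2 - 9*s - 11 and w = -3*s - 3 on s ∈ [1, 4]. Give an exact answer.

On [1, 4], (-s^2 - 9*s - 11) - (-3*s - 3) = -s^2 - 6*s - 8 is ≤ 0 throughout, so the area is a single integral of |-s^2 - 6*s - 8|.
∫[1,4] (-s^2 - 6*s - 8) ds = -90; the area of that piece is 90.

90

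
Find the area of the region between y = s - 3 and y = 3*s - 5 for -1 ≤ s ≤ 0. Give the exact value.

On [-1, 0], (s - 3) - (3*s - 5) = -2*s + 2 is ≥ 0 throughout, so the area is a single integral of |-2*s + 2|.
∫[-1,0] (-2*s + 2) ds = 3.

3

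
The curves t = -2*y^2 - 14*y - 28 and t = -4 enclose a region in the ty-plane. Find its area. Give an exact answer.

1/3

Both boundary curves give t as a function of y, so integrate with respect to y. Setting them equal: -2*y^2 - 14*y - 24 = 0, i.e. -2*(y + 3)*(y + 4) = 0, so they meet at y = -4, -3.
For y in [-4, -3], t = -2*y^2 - 14*y - 28 is on the right; area = ∫[-4,-3] (-2*y^2 - 14*y - 24) dy = 1/3.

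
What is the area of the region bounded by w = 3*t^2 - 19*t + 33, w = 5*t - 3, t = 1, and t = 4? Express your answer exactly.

23

The difference (3*t^2 - 19*t + 33) - (5*t - 3) = 3*t^2 - 24*t + 36 changes sign at t = 2 inside [1, 4], so split the integral there.
∫[1,2] (3*t^2 - 24*t + 36) dt = 7.
∫[2,4] (3*t^2 - 24*t + 36) dt = -16; the area of that piece is 16.
Total area = 7 + 16 = 23.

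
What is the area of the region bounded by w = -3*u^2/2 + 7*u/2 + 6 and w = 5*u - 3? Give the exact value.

Set the curves equal: -3*u^2/2 + 7*u/2 + 6 = 5*u - 3, so -3*u^2/2 - 3*u/2 + 9 = 0, which factors as -3*(u - 2)*(u + 3)/2 = 0. The curves meet at u = -3, 2.
On [-3, 2], w = -3*u^2/2 + 7*u/2 + 6 is on top; that piece has area ∫[-3,2] (-3*u^2/2 - 3*u/2 + 9) du = 125/4.

125/4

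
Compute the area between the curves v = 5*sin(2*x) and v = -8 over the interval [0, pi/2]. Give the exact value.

5 + 4*pi

On [0, pi/2], (5*sin(2*x)) - (-8) = 5*sin(2*x) + 8 is ≥ 0 throughout, so the area is a single integral of |5*sin(2*x) + 8|.
∫[0,pi/2] (5*sin(2*x) + 8) dx = 5 + 4*pi.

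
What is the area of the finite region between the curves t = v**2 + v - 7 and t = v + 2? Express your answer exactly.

36

Both boundary curves give t as a function of v, so integrate with respect to v. Setting them equal: v**2 - 9 = 0, i.e. (v - 3)*(v + 3) = 0, so they meet at v = -3, 3.
For v in [-3, 3], t = v**2 + v - 7 is on the left; area = ∫[-3,3] (-(v**2 - 9)) dv = 36.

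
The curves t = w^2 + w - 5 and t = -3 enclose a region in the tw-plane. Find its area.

9/2

Both boundary curves give t as a function of w, so integrate with respect to w. Setting them equal: w^2 + w - 2 = 0, i.e. (w - 1)*(w + 2) = 0, so they meet at w = -2, 1.
For w in [-2, 1], t = w^2 + w - 5 is on the left; area = ∫[-2,1] (-(w^2 + w - 2)) dw = 9/2.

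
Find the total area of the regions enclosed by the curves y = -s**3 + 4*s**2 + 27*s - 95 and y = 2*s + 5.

4019/6

Set the curves equal: -s**3 + 4*s**2 + 27*s - 95 = 2*s + 5, so -s**3 + 4*s**2 + 25*s - 100 = 0, which factors as -(s - 5)*(s - 4)*(s + 5) = 0. The curves meet at s = -5, 4, 5.
On [-5, 4], y = 2*s + 5 is on top; that piece has area ∫[-5,4] (-(-s**3 + 4*s**2 + 25*s - 100)) ds = 2673/4.
On [4, 5], y = -s**3 + 4*s**2 + 27*s - 95 is on top; that piece has area ∫[4,5] (-s**3 + 4*s**2 + 25*s - 100) ds = 19/12.
Total enclosed area = 2673/4 + 19/12 = 4019/6.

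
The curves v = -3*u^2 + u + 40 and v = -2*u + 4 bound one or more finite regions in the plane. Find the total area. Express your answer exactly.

343/2

Set the curves equal: -3*u^2 + u + 40 = -2*u + 4, so -3*u^2 + 3*u + 36 = 0, which factors as -3*(u - 4)*(u + 3) = 0. The curves meet at u = -3, 4.
On [-3, 4], v = -3*u^2 + u + 40 is on top; that piece has area ∫[-3,4] (-3*u^2 + 3*u + 36) du = 343/2.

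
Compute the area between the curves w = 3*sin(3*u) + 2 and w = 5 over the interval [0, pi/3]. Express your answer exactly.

-2 + pi

On [0, pi/3], (3*sin(3*u) + 2) - (5) = 3*sin(3*u) - 3 is ≤ 0 throughout, so the area is a single integral of |3*sin(3*u) - 3|.
∫[0,pi/3] (3*sin(3*u) - 3) du = 2 - pi; the area of that piece is -2 + pi.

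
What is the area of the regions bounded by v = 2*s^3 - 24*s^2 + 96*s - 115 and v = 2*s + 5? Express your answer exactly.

1

Set the curves equal: 2*s^3 - 24*s^2 + 96*s - 115 = 2*s + 5, so 2*s^3 - 24*s^2 + 94*s - 120 = 0, which factors as 2*(s - 5)*(s - 4)*(s - 3) = 0. The curves meet at s = 3, 4, 5.
On [3, 4], v = 2*s^3 - 24*s^2 + 96*s - 115 is on top; that piece has area ∫[3,4] (2*s^3 - 24*s^2 + 94*s - 120) ds = 1/2.
On [4, 5], v = 2*s + 5 is on top; that piece has area ∫[4,5] (-(2*s^3 - 24*s^2 + 94*s - 120)) ds = 1/2.
Total enclosed area = 1/2 + 1/2 = 1.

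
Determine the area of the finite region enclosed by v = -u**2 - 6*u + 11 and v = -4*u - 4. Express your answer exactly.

256/3

Set the curves equal: -u**2 - 6*u + 11 = -4*u - 4, so -u**2 - 2*u + 15 = 0, which factors as -(u - 3)*(u + 5) = 0. The curves meet at u = -5, 3.
On [-5, 3], v = -u**2 - 6*u + 11 is on top; that piece has area ∫[-5,3] (-u**2 - 2*u + 15) du = 256/3.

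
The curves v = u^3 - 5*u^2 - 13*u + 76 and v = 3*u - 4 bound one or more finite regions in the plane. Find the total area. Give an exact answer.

5137/12

Set the curves equal: u^3 - 5*u^2 - 13*u + 76 = 3*u - 4, so u^3 - 5*u^2 - 16*u + 80 = 0, which factors as (u - 5)*(u - 4)*(u + 4) = 0. The curves meet at u = -4, 4, 5.
On [-4, 4], v = u^3 - 5*u^2 - 13*u + 76 is on top; that piece has area ∫[-4,4] (u^3 - 5*u^2 - 16*u + 80) du = 1280/3.
On [4, 5], v = 3*u - 4 is on top; that piece has area ∫[4,5] (-(u^3 - 5*u^2 - 16*u + 80)) du = 17/12.
Total enclosed area = 1280/3 + 17/12 = 5137/12.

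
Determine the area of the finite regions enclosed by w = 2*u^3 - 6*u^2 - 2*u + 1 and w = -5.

16

Set the curves equal: 2*u^3 - 6*u^2 - 2*u + 1 = -5, so 2*u^3 - 6*u^2 - 2*u + 6 = 0, which factors as 2*(u - 3)*(u - 1)*(u + 1) = 0. The curves meet at u = -1, 1, 3.
On [-1, 1], w = 2*u^3 - 6*u^2 - 2*u + 1 is on top; that piece has area ∫[-1,1] (2*u^3 - 6*u^2 - 2*u + 6) du = 8.
On [1, 3], w = -5 is on top; that piece has area ∫[1,3] (-(2*u^3 - 6*u^2 - 2*u + 6)) du = 8.
Total enclosed area = 8 + 8 = 16.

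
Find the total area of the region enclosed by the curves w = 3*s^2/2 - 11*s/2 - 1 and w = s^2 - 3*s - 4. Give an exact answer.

1/12

Set the curves equal: 3*s^2/2 - 11*s/2 - 1 = s^2 - 3*s - 4, so s^2/2 - 5*s/2 + 3 = 0, which factors as (s - 3)*(s - 2)/2 = 0. The curves meet at s = 2, 3.
On [2, 3], w = s^2 - 3*s - 4 is on top; that piece has area ∫[2,3] (-(s^2/2 - 5*s/2 + 3)) ds = 1/12.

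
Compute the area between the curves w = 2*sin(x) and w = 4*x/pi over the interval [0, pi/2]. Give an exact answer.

On [0, pi/2], (2*sin(x)) - (4*x/pi) = -4*x/pi + 2*sin(x) is ≥ 0 throughout, so the area is a single integral of |-4*x/pi + 2*sin(x)|.
∫[0,pi/2] (-4*x/pi + 2*sin(x)) dx = 2 - pi/2.

2 - pi/2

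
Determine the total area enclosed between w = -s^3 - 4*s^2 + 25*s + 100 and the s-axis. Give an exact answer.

The curve meets the s-axis where -s^3 - 4*s^2 + 25*s + 100 = 0, i.e. -(s - 5)*(s + 4)*(s + 5) = 0, at s = -5, -4, 5.
On [-5, -4] the curve lies below the axis; ∫[-5,-4] (-s^3 - 4*s^2 + 25*s + 100) ds = -19/12, giving area 19/12.
On [-4, 5] the curve lies above the axis; ∫[-4,5] (-s^3 - 4*s^2 + 25*s + 100) ds = 2673/4, giving area 2673/4.
Total area = 19/12 + 2673/4 = 4019/6.

4019/6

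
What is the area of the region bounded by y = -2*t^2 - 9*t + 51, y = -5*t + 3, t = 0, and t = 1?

On [0, 1], (-2*t^2 - 9*t + 51) - (-5*t + 3) = -2*t^2 - 4*t + 48 is ≥ 0 throughout, so the area is a single integral of |-2*t^2 - 4*t + 48|.
∫[0,1] (-2*t^2 - 4*t + 48) dt = 136/3.

136/3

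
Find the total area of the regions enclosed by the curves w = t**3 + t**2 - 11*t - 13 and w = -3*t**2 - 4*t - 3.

937/12

Set the curves equal: t**3 + t**2 - 11*t - 13 = -3*t**2 - 4*t - 3, so t**3 + 4*t**2 - 7*t - 10 = 0, which factors as (t - 2)*(t + 1)*(t + 5) = 0. The curves meet at t = -5, -1, 2.
On [-5, -1], w = t**3 + t**2 - 11*t - 13 is on top; that piece has area ∫[-5,-1] (t**3 + 4*t**2 - 7*t - 10) dt = 160/3.
On [-1, 2], w = -3*t**2 - 4*t - 3 is on top; that piece has area ∫[-1,2] (-(t**3 + 4*t**2 - 7*t - 10)) dt = 99/4.
Total enclosed area = 160/3 + 99/4 = 937/12.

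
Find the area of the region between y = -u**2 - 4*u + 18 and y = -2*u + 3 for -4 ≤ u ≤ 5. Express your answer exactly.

The difference (-u**2 - 4*u + 18) - (-2*u + 3) = -u**2 - 2*u + 15 changes sign at u = 3 inside [-4, 5], so split the integral there.
∫[-4,3] (-u**2 - 2*u + 15) du = 245/3.
∫[3,5] (-u**2 - 2*u + 15) du = -56/3; the area of that piece is 56/3.
Total area = 245/3 + 56/3 = 301/3.

301/3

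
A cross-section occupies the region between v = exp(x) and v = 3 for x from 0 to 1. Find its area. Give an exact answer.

4 - exp(1)

On [0, 1], (exp(x)) - (3) = exp(x) - 3 is ≤ 0 throughout, so the area is a single integral of |exp(x) - 3|.
∫[0,1] (exp(x) - 3) dx = -4 + exp(1); the area of that piece is 4 - exp(1).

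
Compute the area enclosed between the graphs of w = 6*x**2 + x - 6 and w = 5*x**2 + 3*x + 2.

Set the curves equal: 6*x**2 + x - 6 = 5*x**2 + 3*x + 2, so x**2 - 2*x - 8 = 0, which factors as (x - 4)*(x + 2) = 0. The curves meet at x = -2, 4.
On [-2, 4], w = 5*x**2 + 3*x + 2 is on top; that piece has area ∫[-2,4] (-(x**2 - 2*x - 8)) dx = 36.

36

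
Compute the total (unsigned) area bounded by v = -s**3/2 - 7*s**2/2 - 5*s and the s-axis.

The curve meets the s-axis where -s**3/2 - 7*s**2/2 - 5*s = 0, i.e. -s*(s + 2)*(s + 5)/2 = 0, at s = -5, -2, 0.
On [-5, -2] the curve lies below the axis; ∫[-5,-2] (-s**3/2 - 7*s**2/2 - 5*s) ds = -63/8, giving area 63/8.
On [-2, 0] the curve lies above the axis; ∫[-2,0] (-s**3/2 - 7*s**2/2 - 5*s) ds = 8/3, giving area 8/3.
Total area = 63/8 + 8/3 = 253/24.

253/24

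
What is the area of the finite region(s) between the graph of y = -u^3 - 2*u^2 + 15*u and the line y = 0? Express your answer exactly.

863/6

The curve meets the u-axis where -u^3 - 2*u^2 + 15*u = 0, i.e. -u*(u - 3)*(u + 5) = 0, at u = -5, 0, 3.
On [-5, 0] the curve lies below the axis; ∫[-5,0] (-u^3 - 2*u^2 + 15*u) du = -1375/12, giving area 1375/12.
On [0, 3] the curve lies above the axis; ∫[0,3] (-u^3 - 2*u^2 + 15*u) du = 117/4, giving area 117/4.
Total area = 1375/12 + 117/4 = 863/6.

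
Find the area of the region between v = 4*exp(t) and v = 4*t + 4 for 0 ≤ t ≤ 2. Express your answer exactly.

On [0, 2], (4*exp(t)) - (4*t + 4) = -4*t + 4*exp(t) - 4 is ≥ 0 throughout, so the area is a single integral of |-4*t + 4*exp(t) - 4|.
∫[0,2] (-4*t + 4*exp(t) - 4) dt = -20 + 4*exp(2).

-20 + 4*exp(2)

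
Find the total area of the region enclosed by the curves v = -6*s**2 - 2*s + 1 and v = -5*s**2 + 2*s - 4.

36

Set the curves equal: -6*s**2 - 2*s + 1 = -5*s**2 + 2*s - 4, so -s**2 - 4*s + 5 = 0, which factors as -(s - 1)*(s + 5) = 0. The curves meet at s = -5, 1.
On [-5, 1], v = -6*s**2 - 2*s + 1 is on top; that piece has area ∫[-5,1] (-s**2 - 4*s + 5) ds = 36.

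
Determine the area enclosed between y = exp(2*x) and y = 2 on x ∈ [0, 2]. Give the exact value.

-11/2 + 2*log(2) + exp(4)/2

The difference (exp(2*x)) - (2) = exp(2*x) - 2 changes sign at x = log(2)/2 inside [0, 2], so split the integral there.
∫[0,log(2)/2] (exp(2*x) - 2) dx = 1/2 - log(2); the area of that piece is -1/2 + log(2).
∫[log(2)/2,2] (exp(2*x) - 2) dx = -5 + log(2) + exp(4)/2.
Total area = (-1/2 + log(2)) + (-5 + log(2) + exp(4)/2) = -11/2 + 2*log(2) + exp(4)/2.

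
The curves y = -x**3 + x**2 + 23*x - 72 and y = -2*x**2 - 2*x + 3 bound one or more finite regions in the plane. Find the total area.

Set the curves equal: -x**3 + x**2 + 23*x - 72 = -2*x**2 - 2*x + 3, so -x**3 + 3*x**2 + 25*x - 75 = 0, which factors as -(x - 5)*(x - 3)*(x + 5) = 0. The curves meet at x = -5, 3, 5.
On [-5, 3], y = -2*x**2 - 2*x + 3 is on top; that piece has area ∫[-5,3] (-(-x**3 + 3*x**2 + 25*x - 75)) dx = 512.
On [3, 5], y = -x**3 + x**2 + 23*x - 72 is on top; that piece has area ∫[3,5] (-x**3 + 3*x**2 + 25*x - 75) dx = 12.
Total enclosed area = 512 + 12 = 524.

524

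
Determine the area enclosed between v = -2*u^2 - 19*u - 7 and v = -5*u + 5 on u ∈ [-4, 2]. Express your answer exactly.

The difference (-2*u^2 - 19*u - 7) - (-5*u + 5) = -2*u^2 - 14*u - 12 changes sign at u = -1 inside [-4, 2], so split the integral there.
∫[-4,-1] (-2*u^2 - 14*u - 12) du = 27.
∫[-1,2] (-2*u^2 - 14*u - 12) du = -63; the area of that piece is 63.
Total area = 27 + 63 = 90.

90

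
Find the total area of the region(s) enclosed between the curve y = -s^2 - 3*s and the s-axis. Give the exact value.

9/2

The curve meets the s-axis where -s^2 - 3*s = 0, i.e. -s*(s + 3) = 0, at s = -3, 0.
On [-3, 0] the curve lies above the axis; ∫[-3,0] (-s^2 - 3*s) ds = 9/2, giving area 9/2.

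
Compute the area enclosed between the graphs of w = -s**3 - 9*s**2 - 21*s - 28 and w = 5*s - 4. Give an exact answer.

1/2

Set the curves equal: -s**3 - 9*s**2 - 21*s - 28 = 5*s - 4, so -s**3 - 9*s**2 - 26*s - 24 = 0, which factors as -(s + 2)*(s + 3)*(s + 4) = 0. The curves meet at s = -4, -3, -2.
On [-4, -3], w = 5*s - 4 is on top; that piece has area ∫[-4,-3] (-(-s**3 - 9*s**2 - 26*s - 24)) ds = 1/4.
On [-3, -2], w = -s**3 - 9*s**2 - 21*s - 28 is on top; that piece has area ∫[-3,-2] (-s**3 - 9*s**2 - 26*s - 24) ds = 1/4.
Total enclosed area = 1/4 + 1/4 = 1/2.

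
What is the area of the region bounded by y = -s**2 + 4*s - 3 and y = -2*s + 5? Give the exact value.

4/3

Set the curves equal: -s**2 + 4*s - 3 = -2*s + 5, so -s**2 + 6*s - 8 = 0, which factors as -(s - 4)*(s - 2) = 0. The curves meet at s = 2, 4.
On [2, 4], y = -s**2 + 4*s - 3 is on top; that piece has area ∫[2,4] (-s**2 + 6*s - 8) ds = 4/3.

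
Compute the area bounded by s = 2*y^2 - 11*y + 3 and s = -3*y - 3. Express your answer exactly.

Both boundary curves give s as a function of y, so integrate with respect to y. Setting them equal: 2*y^2 - 8*y + 6 = 0, i.e. 2*(y - 3)*(y - 1) = 0, so they meet at y = 1, 3.
For y in [1, 3], s = 2*y^2 - 11*y + 3 is on the left; area = ∫[1,3] (-(2*y^2 - 8*y + 6)) dy = 8/3.

8/3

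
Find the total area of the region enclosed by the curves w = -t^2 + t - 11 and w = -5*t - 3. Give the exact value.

4/3

Set the curves equal: -t^2 + t - 11 = -5*t - 3, so -t^2 + 6*t - 8 = 0, which factors as -(t - 4)*(t - 2) = 0. The curves meet at t = 2, 4.
On [2, 4], w = -t^2 + t - 11 is on top; that piece has area ∫[2,4] (-t^2 + 6*t - 8) dt = 4/3.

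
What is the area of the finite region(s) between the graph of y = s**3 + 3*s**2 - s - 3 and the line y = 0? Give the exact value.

The curve meets the s-axis where s**3 + 3*s**2 - s - 3 = 0, i.e. (s - 1)*(s + 1)*(s + 3) = 0, at s = -3, -1, 1.
On [-3, -1] the curve lies above the axis; ∫[-3,-1] (s**3 + 3*s**2 - s - 3) ds = 4, giving area 4.
On [-1, 1] the curve lies below the axis; ∫[-1,1] (s**3 + 3*s**2 - s - 3) ds = -4, giving area 4.
Total area = 4 + 4 = 8.

8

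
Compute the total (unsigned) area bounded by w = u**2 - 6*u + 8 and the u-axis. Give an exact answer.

The curve meets the u-axis where u**2 - 6*u + 8 = 0, i.e. (u - 4)*(u - 2) = 0, at u = 2, 4.
On [2, 4] the curve lies below the axis; ∫[2,4] (u**2 - 6*u + 8) du = -4/3, giving area 4/3.

4/3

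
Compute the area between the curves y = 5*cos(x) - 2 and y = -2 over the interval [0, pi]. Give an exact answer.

The difference (5*cos(x) - 2) - (-2) = 5*cos(x) changes sign at x = pi/2 inside [0, pi], so split the integral there.
∫[0,pi/2] (5*cos(x)) dx = 5.
∫[pi/2,pi] (5*cos(x)) dx = -5; the area of that piece is 5.
Total area = 5 + 5 = 10.

10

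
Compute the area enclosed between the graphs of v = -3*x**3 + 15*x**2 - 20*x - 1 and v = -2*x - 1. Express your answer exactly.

Set the curves equal: -3*x**3 + 15*x**2 - 20*x - 1 = -2*x - 1, so -3*x**3 + 15*x**2 - 18*x = 0, which factors as -3*x*(x - 3)*(x - 2) = 0. The curves meet at x = 0, 2, 3.
On [0, 2], v = -2*x - 1 is on top; that piece has area ∫[0,2] (-(-3*x**3 + 15*x**2 - 18*x)) dx = 8.
On [2, 3], v = -3*x**3 + 15*x**2 - 20*x - 1 is on top; that piece has area ∫[2,3] (-3*x**3 + 15*x**2 - 18*x) dx = 5/4.
Total enclosed area = 8 + 5/4 = 37/4.

37/4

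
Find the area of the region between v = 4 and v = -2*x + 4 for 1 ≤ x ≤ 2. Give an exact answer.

3

On [1, 2], (4) - (-2*x + 4) = 2*x is ≥ 0 throughout, so the area is a single integral of |2*x|.
∫[1,2] (2*x) dx = 3.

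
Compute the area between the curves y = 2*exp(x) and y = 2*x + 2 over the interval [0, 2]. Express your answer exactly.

-10 + 2*exp(2)

On [0, 2], (2*exp(x)) - (2*x + 2) = -2*x + 2*exp(x) - 2 is ≥ 0 throughout, so the area is a single integral of |-2*x + 2*exp(x) - 2|.
∫[0,2] (-2*x + 2*exp(x) - 2) dx = -10 + 2*exp(2).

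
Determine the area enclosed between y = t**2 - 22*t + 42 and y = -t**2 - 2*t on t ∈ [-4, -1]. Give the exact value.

On [-4, -1], (t**2 - 22*t + 42) - (-t**2 - 2*t) = 2*t**2 - 20*t + 42 is ≥ 0 throughout, so the area is a single integral of |2*t**2 - 20*t + 42|.
∫[-4,-1] (2*t**2 - 20*t + 42) dt = 318.

318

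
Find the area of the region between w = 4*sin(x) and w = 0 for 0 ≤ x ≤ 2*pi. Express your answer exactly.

16

The difference (4*sin(x)) - (0) = 4*sin(x) changes sign at x = pi inside [0, 2*pi], so split the integral there.
∫[0,pi] (4*sin(x)) dx = 8.
∫[pi,2*pi] (4*sin(x)) dx = -8; the area of that piece is 8.
Total area = 8 + 8 = 16.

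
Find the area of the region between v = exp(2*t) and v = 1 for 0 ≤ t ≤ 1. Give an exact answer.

On [0, 1], (exp(2*t)) - (1) = exp(2*t) - 1 is ≥ 0 throughout, so the area is a single integral of |exp(2*t) - 1|.
∫[0,1] (exp(2*t) - 1) dt = -3/2 + exp(2)/2.

-3/2 + exp(2)/2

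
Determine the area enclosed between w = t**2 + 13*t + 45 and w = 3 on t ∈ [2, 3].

485/6

On [2, 3], (t**2 + 13*t + 45) - (3) = t**2 + 13*t + 42 is ≥ 0 throughout, so the area is a single integral of |t**2 + 13*t + 42|.
∫[2,3] (t**2 + 13*t + 42) dt = 485/6.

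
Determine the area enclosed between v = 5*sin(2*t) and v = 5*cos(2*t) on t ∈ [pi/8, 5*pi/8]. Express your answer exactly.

On [pi/8, 5*pi/8], (5*sin(2*t)) - (5*cos(2*t)) = 5*sin(2*t) - 5*cos(2*t) is ≥ 0 throughout, so the area is a single integral of |5*sin(2*t) - 5*cos(2*t)|.
∫[pi/8,5*pi/8] (5*sin(2*t) - 5*cos(2*t)) dt = 5*sqrt(2).

5*sqrt(2)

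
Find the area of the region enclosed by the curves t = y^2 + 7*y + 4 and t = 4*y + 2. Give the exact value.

1/6

Both boundary curves give t as a function of y, so integrate with respect to y. Setting them equal: y^2 + 3*y + 2 = 0, i.e. (y + 1)*(y + 2) = 0, so they meet at y = -2, -1.
For y in [-2, -1], t = y^2 + 7*y + 4 is on the left; area = ∫[-2,-1] (-(y^2 + 3*y + 2)) dy = 1/6.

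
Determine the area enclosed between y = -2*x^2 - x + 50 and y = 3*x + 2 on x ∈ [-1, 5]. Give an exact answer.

The difference (-2*x^2 - x + 50) - (3*x + 2) = -2*x^2 - 4*x + 48 changes sign at x = 4 inside [-1, 5], so split the integral there.
∫[-1,4] (-2*x^2 - 4*x + 48) dx = 500/3.
∫[4,5] (-2*x^2 - 4*x + 48) dx = -32/3; the area of that piece is 32/3.
Total area = 500/3 + 32/3 = 532/3.

532/3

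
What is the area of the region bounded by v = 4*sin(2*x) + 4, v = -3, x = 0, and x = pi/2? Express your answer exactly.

4 + 7*pi/2

On [0, pi/2], (4*sin(2*x) + 4) - (-3) = 4*sin(2*x) + 7 is ≥ 0 throughout, so the area is a single integral of |4*sin(2*x) + 7|.
∫[0,pi/2] (4*sin(2*x) + 7) dx = 4 + 7*pi/2.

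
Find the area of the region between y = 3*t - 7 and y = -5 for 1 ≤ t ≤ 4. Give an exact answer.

On [1, 4], (3*t - 7) - (-5) = 3*t - 2 is ≥ 0 throughout, so the area is a single integral of |3*t - 2|.
∫[1,4] (3*t - 2) dt = 33/2.

33/2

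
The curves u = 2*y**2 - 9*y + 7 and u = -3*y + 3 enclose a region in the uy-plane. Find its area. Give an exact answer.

Both boundary curves give u as a function of y, so integrate with respect to y. Setting them equal: 2*y**2 - 6*y + 4 = 0, i.e. 2*(y - 2)*(y - 1) = 0, so they meet at y = 1, 2.
For y in [1, 2], u = 2*y**2 - 9*y + 7 is on the left; area = ∫[1,2] (-(2*y**2 - 6*y + 4)) dy = 1/3.

1/3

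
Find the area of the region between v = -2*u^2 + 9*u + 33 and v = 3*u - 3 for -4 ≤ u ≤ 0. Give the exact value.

218/3

The difference (-2*u^2 + 9*u + 33) - (3*u - 3) = -2*u^2 + 6*u + 36 changes sign at u = -3 inside [-4, 0], so split the integral there.
∫[-4,-3] (-2*u^2 + 6*u + 36) du = -29/3; the area of that piece is 29/3.
∫[-3,0] (-2*u^2 + 6*u + 36) du = 63.
Total area = 29/3 + 63 = 218/3.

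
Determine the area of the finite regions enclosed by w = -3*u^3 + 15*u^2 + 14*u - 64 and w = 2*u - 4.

937/4

Set the curves equal: -3*u^3 + 15*u^2 + 14*u - 64 = 2*u - 4, so -3*u^3 + 15*u^2 + 12*u - 60 = 0, which factors as -3*(u - 5)*(u - 2)*(u + 2) = 0. The curves meet at u = -2, 2, 5.
On [-2, 2], w = 2*u - 4 is on top; that piece has area ∫[-2,2] (-(-3*u^3 + 15*u^2 + 12*u - 60)) du = 160.
On [2, 5], w = -3*u^3 + 15*u^2 + 14*u - 64 is on top; that piece has area ∫[2,5] (-3*u^3 + 15*u^2 + 12*u - 60) du = 297/4.
Total enclosed area = 160 + 297/4 = 937/4.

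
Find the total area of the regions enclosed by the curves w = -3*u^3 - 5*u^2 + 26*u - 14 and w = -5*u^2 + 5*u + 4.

393/4

Set the curves equal: -3*u^3 - 5*u^2 + 26*u - 14 = -5*u^2 + 5*u + 4, so -3*u^3 + 21*u - 18 = 0, which factors as -3*(u - 2)*(u - 1)*(u + 3) = 0. The curves meet at u = -3, 1, 2.
On [-3, 1], w = -5*u^2 + 5*u + 4 is on top; that piece has area ∫[-3,1] (-(-3*u^3 + 21*u - 18)) du = 96.
On [1, 2], w = -3*u^3 - 5*u^2 + 26*u - 14 is on top; that piece has area ∫[1,2] (-3*u^3 + 21*u - 18) du = 9/4.
Total enclosed area = 96 + 9/4 = 393/4.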